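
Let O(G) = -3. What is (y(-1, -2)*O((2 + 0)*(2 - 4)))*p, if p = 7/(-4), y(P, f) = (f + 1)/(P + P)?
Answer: 21/8 ≈ 2.6250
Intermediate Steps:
y(P, f) = (1 + f)/(2*P) (y(P, f) = (1 + f)/((2*P)) = (1 + f)*(1/(2*P)) = (1 + f)/(2*P))
p = -7/4 (p = 7*(-1/4) = -7/4 ≈ -1.7500)
(y(-1, -2)*O((2 + 0)*(2 - 4)))*p = (((1/2)*(1 - 2)/(-1))*(-3))*(-7/4) = (((1/2)*(-1)*(-1))*(-3))*(-7/4) = ((1/2)*(-3))*(-7/4) = -3/2*(-7/4) = 21/8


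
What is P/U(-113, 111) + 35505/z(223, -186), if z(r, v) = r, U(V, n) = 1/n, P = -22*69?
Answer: -37539549/223 ≈ -1.6834e+5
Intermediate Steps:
P = -1518
P/U(-113, 111) + 35505/z(223, -186) = -1518/(1/111) + 35505/223 = -1518/1/111 + 35505*(1/223) = -1518*111 + 35505/223 = -168498 + 35505/223 = -37539549/223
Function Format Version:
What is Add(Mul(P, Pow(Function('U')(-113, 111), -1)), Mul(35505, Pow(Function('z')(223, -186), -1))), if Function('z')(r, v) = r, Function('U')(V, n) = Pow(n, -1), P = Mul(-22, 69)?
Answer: Rational(-37539549, 223) ≈ -1.6834e+5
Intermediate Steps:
P = -1518
Add(Mul(P, Pow(Function('U')(-113, 111), -1)), Mul(35505, Pow(Function('z')(223, -186), -1))) = Add(Mul(-1518, Pow(Pow(111, -1), -1)), Mul(35505, Pow(223, -1))) = Add(Mul(-1518, Pow(Rational(1, 111), -1)), Mul(35505, Rational(1, 223))) = Add(Mul(-1518, 111), Rational(35505, 223)) = Add(-168498, Rational(35505, 223)) = Rational(-37539549, 223)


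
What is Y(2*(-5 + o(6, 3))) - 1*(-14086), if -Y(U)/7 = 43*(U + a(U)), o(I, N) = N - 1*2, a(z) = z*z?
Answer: -2770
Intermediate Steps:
a(z) = z²
o(I, N) = -2 + N (o(I, N) = N - 2 = -2 + N)
Y(U) = -301*U - 301*U² (Y(U) = -301*(U + U²) = -7*(43*U + 43*U²) = -301*U - 301*U²)
Y(2*(-5 + o(6, 3))) - 1*(-14086) = 301*(2*(-5 + (-2 + 3)))*(-1 - 2*(-5 + (-2 + 3))) - 1*(-14086) = 301*(2*(-5 + 1))*(-1 - 2*(-5 + 1)) + 14086 = 301*(2*(-4))*(-1 - 2*(-4)) + 14086 = 301*(-8)*(-1 - 1*(-8)) + 14086 = 301*(-8)*(-1 + 8) + 14086 = 301*(-8)*7 + 14086 = -16856 + 14086 = -2770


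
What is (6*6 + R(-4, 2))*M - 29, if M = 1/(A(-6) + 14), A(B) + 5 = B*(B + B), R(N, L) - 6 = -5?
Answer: -2312/81 ≈ -28.543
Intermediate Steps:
R(N, L) = 1 (R(N, L) = 6 - 5 = 1)
A(B) = -5 + 2*B² (A(B) = -5 + B*(B + B) = -5 + B*(2*B) = -5 + 2*B²)
M = 1/81 (M = 1/((-5 + 2*(-6)²) + 14) = 1/((-5 + 2*36) + 14) = 1/((-5 + 72) + 14) = 1/(67 + 14) = 1/81 ≈ 0.012346)
(6*6 + R(-4, 2))*M - 29 = (6*6 + 1)*(1/81) - 29 = (36 + 1)*(1/81) - 29 = 37*(1/81) - 29 = 37/81 - 29 = -2312/81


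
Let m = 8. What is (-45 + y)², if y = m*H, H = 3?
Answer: 441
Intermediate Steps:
y = 24 (y = 8*3 = 24)
(-45 + y)² = (-45 + 24)² = (-21)² = 441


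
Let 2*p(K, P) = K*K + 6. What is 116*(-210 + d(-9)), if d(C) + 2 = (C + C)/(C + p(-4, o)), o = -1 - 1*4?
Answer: -25636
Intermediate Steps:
o = -5 (o = -1 - 4 = -5)
p(K, P) = 3 + K²/2 (p(K, P) = (K*K + 6)/2 = (K² + 6)/2 = (6 + K²)/2 = 3 + K²/2)
d(C) = -2 + 2*C/(11 + C) (d(C) = -2 + (C + C)/(C + (3 + (½)*(-4)²)) = -2 + (2*C)/(C + (3 + (½)*16)) = -2 + (2*C)/(C + (3 + 8)) = -2 + (2*C)/(C + 11) = -2 + (2*C)/(11 + C) = -2 + 2*C/(11 + C))
116*(-210 + d(-9)) = 116*(-210 - 22/(11 - 9)) = 116*(-210 - 22/2) = 116*(-210 - 22*½) = 116*(-210 - 11) = 116*(-221) = -25636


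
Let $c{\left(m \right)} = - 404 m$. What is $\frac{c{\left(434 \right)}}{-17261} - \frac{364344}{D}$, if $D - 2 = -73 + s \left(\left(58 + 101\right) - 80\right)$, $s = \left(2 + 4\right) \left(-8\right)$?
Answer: $\frac{6966264752}{66679243} \approx 104.47$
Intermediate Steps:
$s = -48$ ($s = 6 \left(-8\right) = -48$)
$D = -3863$ ($D = 2 - \left(73 + 48 \left(\left(58 + 101\right) - 80\right)\right) = 2 - \left(73 + 48 \left(159 - 80\right)\right) = 2 - 3865 = -3863$)
$\frac{c{\left(434 \right)}}{-17261} - \frac{364344}{D} = \frac{\left(-404\right) 434}{-17261} - \frac{364344}{-3863} = \left(-175336\right) \left(- \frac{1}{17261}\right) - - \frac{364344}{3863} = \frac{175336}{17261} + \frac{364344}{3863} = \frac{6966264752}{66679243}$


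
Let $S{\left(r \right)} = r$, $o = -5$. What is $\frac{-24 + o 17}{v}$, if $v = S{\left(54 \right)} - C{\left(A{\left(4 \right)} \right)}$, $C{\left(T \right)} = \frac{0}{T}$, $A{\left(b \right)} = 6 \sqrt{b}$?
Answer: $- \frac{109}{54} \approx -2.0185$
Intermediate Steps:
$C{\left(T \right)} = 0$
$v = 54$ ($v = 54 - 0 = 54 + 0 = 54$)
$\frac{-24 + o 17}{v} = \frac{-24 - 85}{54} = \left(-24 - 85\right) \frac{1}{54} = \left(-109\right) \frac{1}{54} = - \frac{109}{54}$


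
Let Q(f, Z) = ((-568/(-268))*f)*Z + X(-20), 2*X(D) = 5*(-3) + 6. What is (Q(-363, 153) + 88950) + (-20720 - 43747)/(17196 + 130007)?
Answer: -567384790515/19725202 ≈ -28764.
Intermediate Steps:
X(D) = -9/2 (X(D) = (5*(-3) + 6)/2 = (-15 + 6)/2 = (½)*(-9) = -9/2)
Q(f, Z) = -9/2 + 142*Z*f/67 (Q(f, Z) = ((-568/(-268))*f)*Z - 9/2 = ((-568*(-1/268))*f)*Z - 9/2 = (142*f/67)*Z - 9/2 = 142*Z*f/67 - 9/2 = -9/2 + 142*Z*f/67)
(Q(-363, 153) + 88950) + (-20720 - 43747)/(17196 + 130007) = ((-9/2 + (142/67)*153*(-363)) + 88950) + (-20720 - 43747)/(17196 + 130007) = ((-9/2 - 7886538/67) + 88950) - 64467/147203 = (-15773679/134 + 88950) - 64467*1/147203 = -3854379/134 - 64467/147203 = -567384790515/19725202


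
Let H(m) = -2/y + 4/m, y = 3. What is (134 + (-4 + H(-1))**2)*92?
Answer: 173144/9 ≈ 19238.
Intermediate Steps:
H(m) = -2/3 + 4/m
(134 + (-4 + H(-1))**2)*92 = (134 + (-4 + (-2/3 + 4/(-1)))**2)*92 = (134 + (-4 + (-2/3 + 4*(-1)))**2)*92 = (134 + (-4 + (-2/3 - 4))**2)*92 = (134 + (-4 - 14/3)**2)*92 = (134 + (-26/3)**2)*92 = (134 + 676/9)*92 = (1882/9)*92 = 173144/9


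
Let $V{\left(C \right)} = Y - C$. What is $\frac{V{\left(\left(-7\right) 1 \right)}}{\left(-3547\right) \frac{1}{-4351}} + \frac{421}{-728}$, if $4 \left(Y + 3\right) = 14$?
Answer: $\frac{22263173}{2582216} \approx 8.6217$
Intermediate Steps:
$Y = \frac{1}{2}$ ($Y = -3 + \frac{1}{4} \cdot 14 = -3 + \frac{7}{2} = \frac{1}{2} \approx 0.5$)
$V{\left(C \right)} = \frac{1}{2} - C$
$\frac{V{\left(\left(-7\right) 1 \right)}}{\left(-3547\right) \frac{1}{-4351}} + \frac{421}{-728} = \frac{\frac{1}{2} - \left(-7\right) 1}{\left(-3547\right) \frac{1}{-4351}} + \frac{421}{-728} = \frac{\frac{1}{2} - -7}{\left(-3547\right) \left(- \frac{1}{4351}\right)} + 421 \left(- \frac{1}{728}\right) = \frac{\frac{1}{2} + 7}{\frac{3547}{4351}} - \frac{421}{728} = \frac{15}{2} \cdot \frac{4351}{3547} - \frac{421}{728} = \frac{65265}{7094} - \frac{421}{728} = \frac{22263173}{2582216}$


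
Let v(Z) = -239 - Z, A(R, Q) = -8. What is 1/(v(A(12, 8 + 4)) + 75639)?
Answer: 1/75408 ≈ 1.3261e-5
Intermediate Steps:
1/(v(A(12, 8 + 4)) + 75639) = 1/((-239 - 1*(-8)) + 75639) = 1/((-239 + 8) + 75639) = 1/(-231 + 75639) = 1/75408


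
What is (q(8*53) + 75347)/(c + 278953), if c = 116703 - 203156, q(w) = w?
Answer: 75771/192500 ≈ 0.39362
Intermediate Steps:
c = -86453
(q(8*53) + 75347)/(c + 278953) = (8*53 + 75347)/(-86453 + 278953) = (424 + 75347)/192500 = 75771*(1/192500) = 75771/192500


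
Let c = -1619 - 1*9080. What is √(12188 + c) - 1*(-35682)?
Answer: 35682 + √1489 ≈ 35721.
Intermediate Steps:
c = -10699 (c = -1619 - 9080 = -10699)
√(12188 + c) - 1*(-35682) = √(12188 - 10699) - 1*(-35682) = √1489 + 35682 = 35682 + √1489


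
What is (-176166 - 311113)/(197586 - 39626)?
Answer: -487279/157960 ≈ -3.0848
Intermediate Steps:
(-176166 - 311113)/(197586 - 39626) = -487279/157960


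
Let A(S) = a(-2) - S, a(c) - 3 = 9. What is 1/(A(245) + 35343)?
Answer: 1/35110 ≈ 2.8482e-5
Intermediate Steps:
a(c) = 12 (a(c) = 3 + 9 = 12)
A(S) = 12 - S
1/(A(245) + 35343) = 1/((12 - 1*245) + 35343) = 1/((12 - 245) + 35343) = 1/(-233 + 35343) = 1/35110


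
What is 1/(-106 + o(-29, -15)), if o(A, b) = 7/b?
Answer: -15/1597 ≈ -0.0093926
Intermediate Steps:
1/(-106 + o(-29, -15)) = 1/(-106 + 7/(-15)) = 1/(-106 + 7*(-1/15)) = 1/(-106 - 7/15) = 1/(-1597/15) = -15/1597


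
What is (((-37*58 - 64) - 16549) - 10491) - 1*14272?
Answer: -43522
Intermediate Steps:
(((-37*58 - 64) - 16549) - 10491) - 1*14272 = (((-2146 - 64) - 16549) - 10491) - 14272 = ((-2210 - 16549) - 10491) - 14272 = (-18759 - 10491) - 14272 = -29250 - 14272 = -43522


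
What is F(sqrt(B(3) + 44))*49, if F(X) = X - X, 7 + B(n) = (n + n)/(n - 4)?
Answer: 0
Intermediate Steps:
B(n) = -7 + 2*n/(-4 + n) (B(n) = -7 + (n + n)/(n - 4) = -7 + (2*n)/(-4 + n) = -7 + 2*n/(-4 + n))
F(X) = 0
F(sqrt(B(3) + 44))*49 = 0*49 = 0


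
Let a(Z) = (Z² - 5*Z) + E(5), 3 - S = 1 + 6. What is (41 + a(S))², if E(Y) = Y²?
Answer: 10404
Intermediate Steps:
S = -4 (S = 3 - (1 + 6) = 3 - 1*7 = 3 - 7 = -4)
a(Z) = 25 + Z² - 5*Z (a(Z) = (Z² - 5*Z) + 5² = (Z² - 5*Z) + 25 = 25 + Z² - 5*Z)
(41 + a(S))² = (41 + (25 + (-4)² - 5*(-4)))² = (41 + (25 + 16 + 20))² = (41 + 61)² = 102² = 10404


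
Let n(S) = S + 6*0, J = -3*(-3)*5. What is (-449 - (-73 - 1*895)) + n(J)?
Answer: 564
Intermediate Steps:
J = 45 (J = 9*5 = 45)
n(S) = S (n(S) = S + 0 = S)
(-449 - (-73 - 1*895)) + n(J) = (-449 - (-73 - 1*895)) + 45 = (-449 - (-73 - 895)) + 45 = (-449 - 1*(-968)) + 45 = (-449 + 968) + 45 = 519 + 45 = 564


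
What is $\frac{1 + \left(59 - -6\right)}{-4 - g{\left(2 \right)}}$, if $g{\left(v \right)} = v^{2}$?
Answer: $- \frac{33}{4} \approx -8.25$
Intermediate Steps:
$\frac{1 + \left(59 - -6\right)}{-4 - g{\left(2 \right)}} = \frac{1 + \left(59 - -6\right)}{-4 - 2^{2}} = \frac{1 + \left(59 + 6\right)}{-4 - 4} = \frac{1 + 65}{-4 - 4} = \frac{1}{-8} \cdot 66 = \left(- \frac{1}{8}\right) 66 = - \frac{33}{4}$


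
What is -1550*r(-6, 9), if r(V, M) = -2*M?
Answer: 27900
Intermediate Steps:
-1550*r(-6, 9) = -(-3100)*9 = -1550*(-18) = 27900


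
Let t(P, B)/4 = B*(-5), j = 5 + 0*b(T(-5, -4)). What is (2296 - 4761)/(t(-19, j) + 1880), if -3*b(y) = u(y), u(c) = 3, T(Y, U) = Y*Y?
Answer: -493/356 ≈ -1.3848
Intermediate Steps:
T(Y, U) = Y**2
b(y) = -1 (b(y) = -1/3*3 = -1)
j = 5 (j = 5 + 0*(-1) = 5 + 0 = 5)
t(P, B) = -20*B (t(P, B) = 4*(B*(-5)) = 4*(-5*B) = -20*B)
(2296 - 4761)/(t(-19, j) + 1880) = (2296 - 4761)/(-20*5 + 1880) = -2465/(-100 + 1880) = -2465/1780 = -2465*1/1780 = -493/356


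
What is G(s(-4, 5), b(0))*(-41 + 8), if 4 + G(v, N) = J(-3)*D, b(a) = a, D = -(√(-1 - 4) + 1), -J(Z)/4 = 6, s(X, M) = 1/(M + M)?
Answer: -660 - 792*I*√5 ≈ -660.0 - 1771.0*I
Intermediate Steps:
s(X, M) = 1/(2*M)
J(Z) = -24 (J(Z) = -4*6 = -24)
D = -1 - I*√5 (D = -(√(-5) + 1) = -(I*√5 + 1) = -(1 + I*√5) = -1 - I*√5 ≈ -1.0 - 2.2361*I)
G(v, N) = 20 + 24*I*√5 (G(v, N) = -4 - 24*(-1 - I*√5) = -4 + (24 + 24*I*√5) = 20 + 24*I*√5)
G(s(-4, 5), b(0))*(-41 + 8) = (20 + 24*I*√5)*(-41 + 8) = (20 + 24*I*√5)*(-33) = -660 - 792*I*√5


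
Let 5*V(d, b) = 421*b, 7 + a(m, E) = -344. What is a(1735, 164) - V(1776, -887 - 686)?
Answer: 660478/5 ≈ 1.3210e+5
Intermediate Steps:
a(m, E) = -351 (a(m, E) = -7 - 344 = -351)
V(d, b) = 421*b/5 (V(d, b) = (421*b)/5 = 421*b/5)
a(1735, 164) - V(1776, -887 - 686) = -351 - 421*(-887 - 686)/5 = -351 - 421*(-1573)/5 = -351 - 1*(-662233/5) = -351 + 662233/5 = 660478/5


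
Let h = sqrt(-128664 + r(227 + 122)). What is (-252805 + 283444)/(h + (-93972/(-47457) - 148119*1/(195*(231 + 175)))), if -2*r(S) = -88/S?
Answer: 203595310633405429696230/7825623022987025262560221 - 10679266264254008311800*I*sqrt(3917847127)/7825623022987025262560221 ≈ 0.026017 - 85.417*I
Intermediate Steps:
r(S) = 44/S (r(S) = -(-44)/S = 44/S)
h = 2*I*sqrt(3917847127)/349 (h = sqrt(-128664 + 44/(227 + 122)) = sqrt(-128664 + 44/349) = sqrt(-44903692/349) = 2*I*sqrt(3917847127)/349 ≈ 358.7*I)
(-252805 + 283444)/(h + (-93972/(-47457) - 148119*1/(195*(231 + 175)))) = (-252805 + 283444)/(2*I*sqrt(3917847127)/349 + (-93972/(-47457) - 148119*1/(195*(231 + 175)))) = 30639/(2*I*sqrt(3917847127)/349 + (-93972*(-1/47457) - 148119/(406*195))) = 30639/(2*I*sqrt(3917847127)/349 + (31324/15819 - 148119/79170)) = 30639/(2*I*sqrt(3917847127)/349 + (31324/15819 - 148119*1/79170)) = 30639/(2*I*sqrt(3917847127)/349 + (31324/15819 - 49373/26390)) = 30639/(2*I*sqrt(3917847127)/349 + 45608873/417463410) = 30639/(45608873/417463410 + 2*I*sqrt(3917847127)/349)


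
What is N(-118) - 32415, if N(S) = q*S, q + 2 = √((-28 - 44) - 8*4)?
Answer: -32179 - 236*I*√26 ≈ -32179.0 - 1203.4*I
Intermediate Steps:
q = -2 + 2*I*√26 (q = -2 + √((-28 - 44) - 8*4) = -2 + √(-72 - 32) = -2 + √(-104) = -2 + 2*I*√26 ≈ -2.0 + 10.198*I)
N(S) = S*(-2 + 2*I*√26) (N(S) = (-2 + 2*I*√26)*S = S*(-2 + 2*I*√26))
N(-118) - 32415 = 2*(-118)*(-1 + I*√26) - 32415 = (236 - 236*I*√26) - 32415 = -32179 - 236*I*√26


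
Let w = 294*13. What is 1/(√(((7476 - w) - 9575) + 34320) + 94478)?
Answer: 94478/8926064085 - √28399/8926064085 ≈ 1.0566e-5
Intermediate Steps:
w = 3822
1/(√(((7476 - w) - 9575) + 34320) + 94478) = 1/(√(((7476 - 1*3822) - 9575) + 34320) + 94478) = 1/(√(((7476 - 3822) - 9575) + 34320) + 94478) = 1/(√((3654 - 9575) + 34320) + 94478) = 1/(√(-5921 + 34320) + 94478) = 1/(√28399 + 94478) = 1/(94478 + √28399)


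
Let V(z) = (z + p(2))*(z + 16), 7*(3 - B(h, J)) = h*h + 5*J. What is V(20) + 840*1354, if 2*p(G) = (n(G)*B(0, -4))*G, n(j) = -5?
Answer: 7959180/7 ≈ 1.1370e+6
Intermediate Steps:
B(h, J) = 3 - 5*J/7 - h²/7 (B(h, J) = 3 - (h*h + 5*J)/7 = 3 - (h² + 5*J)/7 = 3 + (-5*J/7 - h²/7) = 3 - 5*J/7 - h²/7)
p(G) = -205*G/14 (p(G) = ((-5*(3 - 5/7*(-4) - ⅐*0²))*G)/2 = ((-5*(3 + 20/7 - ⅐*0))*G)/2 = ((-5*(3 + 20/7 + 0))*G)/2 = ((-5*41/7)*G)/2 = (-205*G/7)/2 = -205*G/14)
V(z) = (16 + z)*(-205/7 + z) (V(z) = (z - 205/14*2)*(z + 16) = (z - 205/7)*(16 + z) = (-205/7 + z)*(16 + z) = (16 + z)*(-205/7 + z))
V(20) + 840*1354 = (-3280/7 + 20² - 93/7*20) + 840*1354 = (-3280/7 + 400 - 1860/7) + 1137360 = -2340/7 + 1137360 = 7959180/7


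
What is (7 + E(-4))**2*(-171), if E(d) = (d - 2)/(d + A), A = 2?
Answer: -17100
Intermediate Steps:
E(d) = (-2 + d)/(2 + d) (E(d) = (d - 2)/(d + 2) = (-2 + d)/(2 + d))
(7 + E(-4))**2*(-171) = (7 + (-2 - 4)/(2 - 4))**2*(-171) = (7 - 6/(-2))**2*(-171) = (7 - 1/2*(-6))**2*(-171) = (7 + 3)**2*(-171) = 10**2*(-171) = 100*(-171) = -17100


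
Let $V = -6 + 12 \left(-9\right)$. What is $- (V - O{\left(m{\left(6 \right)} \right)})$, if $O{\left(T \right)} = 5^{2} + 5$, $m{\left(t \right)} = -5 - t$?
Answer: $144$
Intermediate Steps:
$V = -114$ ($V = -6 - 108 = -114$)
$O{\left(T \right)} = 30$ ($O{\left(T \right)} = 25 + 5 = 30$)
$- (V - O{\left(m{\left(6 \right)} \right)}) = - (-114 - 30) = \left(-1\right) \left(-144\right) = 144$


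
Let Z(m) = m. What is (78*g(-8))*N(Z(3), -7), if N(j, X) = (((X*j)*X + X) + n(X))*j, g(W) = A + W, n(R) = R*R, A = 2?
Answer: -265356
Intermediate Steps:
n(R) = R**2
g(W) = 2 + W
N(j, X) = j*(X + X**2 + j*X**2) (N(j, X) = (((X*j)*X + X) + X**2)*j = ((j*X**2 + X) + X**2)*j = ((X + j*X**2) + X**2)*j = (X + X**2 + j*X**2)*j = j*(X + X**2 + j*X**2))
(78*g(-8))*N(Z(3), -7) = (78*(2 - 8))*(-7*3*(1 - 7 - 7*3)) = (78*(-6))*(-7*3*(1 - 7 - 21)) = -(-3276)*3*(-27) = -468*567 = -265356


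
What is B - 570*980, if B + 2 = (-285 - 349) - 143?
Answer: -559379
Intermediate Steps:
B = -779 (B = -2 + ((-285 - 349) - 143) = -2 + (-634 - 143) = -2 - 777 = -779)
B - 570*980 = -779 - 570*980 = -779 - 558600 = -559379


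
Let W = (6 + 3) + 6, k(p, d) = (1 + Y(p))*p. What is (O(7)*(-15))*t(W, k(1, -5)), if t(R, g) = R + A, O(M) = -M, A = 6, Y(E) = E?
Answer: 2205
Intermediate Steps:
k(p, d) = p*(1 + p) (k(p, d) = (1 + p)*p = p*(1 + p))
W = 15 (W = 9 + 6 = 15)
t(R, g) = 6 + R (t(R, g) = R + 6 = 6 + R)
(O(7)*(-15))*t(W, k(1, -5)) = (-1*7*(-15))*(6 + 15) = -7*(-15)*21 = 105*21 = 2205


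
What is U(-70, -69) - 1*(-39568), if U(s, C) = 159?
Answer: 39727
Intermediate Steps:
U(-70, -69) - 1*(-39568) = 159 - 1*(-39568) = 159 + 39568 = 39727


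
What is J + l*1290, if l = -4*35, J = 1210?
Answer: -179390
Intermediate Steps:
l = -140
J + l*1290 = 1210 - 140*1290 = 1210 - 180600 = -179390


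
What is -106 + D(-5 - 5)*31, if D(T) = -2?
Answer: -168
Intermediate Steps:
-106 + D(-5 - 5)*31 = -106 - 2*31 = -106 - 62 = -168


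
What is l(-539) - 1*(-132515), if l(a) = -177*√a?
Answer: 132515 - 1239*I*√11 ≈ 1.3252e+5 - 4109.3*I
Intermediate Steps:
l(-539) - 1*(-132515) = -1239*I*√11 - 1*(-132515) = -1239*I*√11 + 132515 = 132515 - 1239*I*√11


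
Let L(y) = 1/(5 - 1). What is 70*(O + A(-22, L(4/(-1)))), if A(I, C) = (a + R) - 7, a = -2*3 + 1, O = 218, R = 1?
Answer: 14490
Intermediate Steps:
L(y) = ¼ (L(y) = 1/4 = ¼)
a = -5 (a = -6 + 1 = -5)
A(I, C) = -11 (A(I, C) = (-5 + 1) - 7 = -4 - 7 = -11)
70*(O + A(-22, L(4/(-1)))) = 70*(218 - 11) = 70*207 = 14490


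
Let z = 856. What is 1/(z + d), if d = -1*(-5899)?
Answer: 1/6755 ≈ 0.00014804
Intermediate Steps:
d = 5899
1/(z + d) = 1/(856 + 5899) = 1/6755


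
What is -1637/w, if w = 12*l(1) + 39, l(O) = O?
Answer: -1637/51 ≈ -32.098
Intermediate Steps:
w = 51 (w = 12*1 + 39 = 12 + 39 = 51)
-1637/w = -1637/51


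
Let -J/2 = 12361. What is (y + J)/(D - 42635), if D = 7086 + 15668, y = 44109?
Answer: -19387/19881 ≈ -0.97515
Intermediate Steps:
J = -24722 (J = -2*12361 = -24722)
D = 22754
(y + J)/(D - 42635) = (44109 - 24722)/(22754 - 42635) = 19387/(-19881) = 19387*(-1/19881) = -19387/19881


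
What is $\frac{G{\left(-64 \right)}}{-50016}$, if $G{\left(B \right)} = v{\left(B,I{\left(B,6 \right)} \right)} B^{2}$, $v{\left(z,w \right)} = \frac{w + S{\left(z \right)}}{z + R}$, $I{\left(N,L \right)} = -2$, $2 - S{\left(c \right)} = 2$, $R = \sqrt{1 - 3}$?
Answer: $- \frac{8192}{3202587} - \frac{128 i \sqrt{2}}{3202587} \approx -0.0025579 - 5.6523 \cdot 10^{-5} i$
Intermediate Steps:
$R = i \sqrt{2}$ ($R = \sqrt{-2} = i \sqrt{2} \approx 1.4142 i$)
$S{\left(c \right)} = 0$ ($S{\left(c \right)} = 2 - 2 = 0$)
$v{\left(z,w \right)} = \frac{w}{z + i \sqrt{2}}$ ($v{\left(z,w \right)} = \frac{w + 0}{z + i \sqrt{2}} = \frac{w}{z + i \sqrt{2}}$)
$G{\left(B \right)} = - \frac{2 B^{2}}{B + i \sqrt{2}}$ ($G{\left(B \right)} = - \frac{2}{B + i \sqrt{2}} B^{2} = - \frac{2 B^{2}}{B + i \sqrt{2}}$)
$\frac{G{\left(-64 \right)}}{-50016} = \frac{\left(-2\right) \left(-64\right)^{2} \frac{1}{-64 + i \sqrt{2}}}{-50016} = \left(-2\right) 4096 \frac{1}{-64 + i \sqrt{2}} \left(- \frac{1}{50016}\right) = - \frac{8192}{-64 + i \sqrt{2}} \left(- \frac{1}{50016}\right) = \frac{256}{1563 \left(-64 + i \sqrt{2}\right)}$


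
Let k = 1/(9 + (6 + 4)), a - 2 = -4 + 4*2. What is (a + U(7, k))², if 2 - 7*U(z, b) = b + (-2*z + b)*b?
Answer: 260176900/6385729 ≈ 40.743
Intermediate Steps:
a = 6 (a = 2 + (-4 + 4*2) = 2 + (-4 + 8) = 2 + 4 = 6)
k = 1/19 (k = 1/(9 + 10) = 1/19 ≈ 0.052632)
U(z, b) = 2/7 - b/7 - b*(b - 2*z)/7 (U(z, b) = 2/7 - (b + (-2*z + b)*b)/7 = 2/7 - (b + (b - 2*z)*b)/7 = 2/7 - (b + b*(b - 2*z))/7 = 2/7 + (-b/7 - b*(b - 2*z)/7) = 2/7 - b/7 - b*(b - 2*z)/7)
(a + U(7, k))² = (6 + (2/7 - ⅐*1/19 - (1/19)²/7 + (2/7)*(1/19)*7))² = (6 + (2/7 - 1/133 - ⅐*1/361 + 2/19))² = (6 + (2/7 - 1/133 - 1/2527 + 2/19))² = (6 + 968/2527)² = (16130/2527)² = 260176900/6385729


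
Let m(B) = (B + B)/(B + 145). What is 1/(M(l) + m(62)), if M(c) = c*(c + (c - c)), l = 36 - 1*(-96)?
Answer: 207/3606892 ≈ 5.7390e-5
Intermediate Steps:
m(B) = 2*B/(145 + B) (m(B) = (2*B)/(145 + B) = 2*B/(145 + B))
l = 132 (l = 36 + 96 = 132)
M(c) = c**2 (M(c) = c*(c + 0) = c*c = c**2)
1/(M(l) + m(62)) = 1/(132**2 + 2*62/(145 + 62)) = 1/(17424 + 2*62/207) = 1/(17424 + 2*62*(1/207)) = 1/(17424 + 124/207) = 1/(3606892/207) = 207/3606892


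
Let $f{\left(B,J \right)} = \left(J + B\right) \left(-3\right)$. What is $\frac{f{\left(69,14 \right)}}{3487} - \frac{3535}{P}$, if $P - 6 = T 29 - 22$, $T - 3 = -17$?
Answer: $\frac{12221467}{1471514} \approx 8.3054$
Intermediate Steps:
$T = -14$ ($T = 3 - 17 = -14$)
$f{\left(B,J \right)} = - 3 B - 3 J$ ($f{\left(B,J \right)} = \left(B + J\right) \left(-3\right) = - 3 B - 3 J$)
$P = -422$ ($P = 6 - 428 = -422$)
$\frac{f{\left(69,14 \right)}}{3487} - \frac{3535}{P} = \frac{\left(-3\right) 69 - 42}{3487} - \frac{3535}{-422} = \left(-207 - 42\right) \frac{1}{3487} - - \frac{3535}{422} = \left(-249\right) \frac{1}{3487} + \frac{3535}{422} = - \frac{249}{3487} + \frac{3535}{422} = \frac{12221467}{1471514}$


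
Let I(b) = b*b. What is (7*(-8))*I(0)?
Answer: 0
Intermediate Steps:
I(b) = b**2
(7*(-8))*I(0) = (7*(-8))*0**2 = -56*0 = 0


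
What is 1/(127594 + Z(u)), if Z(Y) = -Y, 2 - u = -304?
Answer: 1/127288 ≈ 7.8562e-6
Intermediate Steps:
u = 306 (u = 2 - 1*(-304) = 2 + 304 = 306)
1/(127594 + Z(u)) = 1/(127594 - 1*306) = 1/(127594 - 306) = 1/127288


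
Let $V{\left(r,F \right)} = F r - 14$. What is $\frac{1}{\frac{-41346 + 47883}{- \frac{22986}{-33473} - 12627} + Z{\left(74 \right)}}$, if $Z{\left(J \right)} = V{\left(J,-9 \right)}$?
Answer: $- \frac{140880195}{95871470267} \approx -0.0014695$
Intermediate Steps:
$V{\left(r,F \right)} = -14 + F r$
$Z{\left(J \right)} = -14 - 9 J$
$\frac{1}{\frac{-41346 + 47883}{- \frac{22986}{-33473} - 12627} + Z{\left(74 \right)}} = \frac{1}{\frac{-41346 + 47883}{- \frac{22986}{-33473} - 12627} - 680} = \frac{1}{\frac{6537}{\left(-22986\right) \left(- \frac{1}{33473}\right) - 12627} - 680} = \frac{1}{\frac{6537}{\frac{22986}{33473} - 12627} - 680} = \frac{1}{\frac{6537}{- \frac{422640585}{33473}} - 680} = \frac{1}{6537 \left(- \frac{33473}{422640585}\right) - 680} = \frac{1}{- \frac{72937667}{140880195} - 680} = \frac{1}{- \frac{95871470267}{140880195}} = - \frac{140880195}{95871470267}$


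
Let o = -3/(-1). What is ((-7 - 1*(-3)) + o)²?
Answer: 1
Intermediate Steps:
o = 3 (o = -3*(-1) = 3)
((-7 - 1*(-3)) + o)² = ((-7 - 1*(-3)) + 3)² = ((-7 + 3) + 3)² = (-4 + 3)² = (-1)² = 1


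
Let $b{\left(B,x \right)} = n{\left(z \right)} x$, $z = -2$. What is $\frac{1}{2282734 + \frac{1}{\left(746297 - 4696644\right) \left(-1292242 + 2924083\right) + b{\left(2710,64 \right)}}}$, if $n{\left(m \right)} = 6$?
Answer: $\frac{6446338198443}{14715275381084583161} \approx 4.3807 \cdot 10^{-7}$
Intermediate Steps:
$b{\left(B,x \right)} = 6 x$
$\frac{1}{2282734 + \frac{1}{\left(746297 - 4696644\right) \left(-1292242 + 2924083\right) + b{\left(2710,64 \right)}}} = \frac{1}{2282734 + \frac{1}{\left(746297 - 4696644\right) \left(-1292242 + 2924083\right) + 6 \cdot 64}} = \frac{1}{2282734 + \frac{1}{\left(-3950347\right) 1631841 + 384}} = \frac{1}{2282734 + \frac{1}{-6446338198827 + 384}} = \frac{1}{2282734 + \frac{1}{-6446338198443}} = \frac{1}{2282734 - \frac{1}{6446338198443}} = \frac{1}{\frac{14715275381084583161}{6446338198443}} = \frac{6446338198443}{14715275381084583161}$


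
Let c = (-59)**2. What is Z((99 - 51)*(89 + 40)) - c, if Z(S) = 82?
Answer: -3399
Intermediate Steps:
c = 3481
Z((99 - 51)*(89 + 40)) - c = 82 - 1*3481 = 82 - 3481 = -3399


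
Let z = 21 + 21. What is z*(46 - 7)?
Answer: 1638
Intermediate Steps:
z = 42
z*(46 - 7) = 42*(46 - 7) = 42*39 = 1638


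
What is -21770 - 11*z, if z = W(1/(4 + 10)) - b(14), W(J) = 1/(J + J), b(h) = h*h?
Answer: -19691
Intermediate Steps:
b(h) = h²
W(J) = 1/(2*J)
z = -189 (z = 1/(2*(1/(4 + 10))) - 1*14² = 1/(2*(1/14)) - 1*196 = 1/(2*(1/14)) - 196 = (½)*14 - 196 = 7 - 196 = -189)
-21770 - 11*z = -21770 - 11*(-189) = -21770 - 1*(-2079) = -21770 + 2079 = -19691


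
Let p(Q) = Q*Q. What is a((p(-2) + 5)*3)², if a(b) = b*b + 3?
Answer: 535824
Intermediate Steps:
p(Q) = Q²
a(b) = 3 + b² (a(b) = b² + 3 = 3 + b²)
a((p(-2) + 5)*3)² = (3 + (((-2)² + 5)*3)²)² = (3 + ((4 + 5)*3)²)² = (3 + (9*3)²)² = (3 + 27²)² = (3 + 729)² = 732² = 535824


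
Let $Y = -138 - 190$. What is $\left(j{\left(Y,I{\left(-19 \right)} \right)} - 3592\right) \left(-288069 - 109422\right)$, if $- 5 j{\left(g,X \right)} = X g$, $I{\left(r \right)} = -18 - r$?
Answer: $\frac{7008561312}{5} \approx 1.4017 \cdot 10^{9}$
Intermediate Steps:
$Y = -328$ ($Y = -138 - 190 = -328$)
$j{\left(g,X \right)} = - \frac{X g}{5}$
$\left(j{\left(Y,I{\left(-19 \right)} \right)} - 3592\right) \left(-288069 - 109422\right) = \left(\left(- \frac{1}{5}\right) \left(-18 - -19\right) \left(-328\right) - 3592\right) \left(-288069 - 109422\right) = \left(\left(- \frac{1}{5}\right) \left(-18 + 19\right) \left(-328\right) - 3592\right) \left(-397491\right) = \left(\left(- \frac{1}{5}\right) 1 \left(-328\right) - 3592\right) \left(-397491\right) = \left(\frac{328}{5} - 3592\right) \left(-397491\right) = \left(- \frac{17632}{5}\right) \left(-397491\right) = \frac{7008561312}{5}$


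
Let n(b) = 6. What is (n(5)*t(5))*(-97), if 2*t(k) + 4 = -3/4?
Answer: 5529/4 ≈ 1382.3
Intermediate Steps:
t(k) = -19/8 (t(k) = -2 + (-3/4)/2 = -2 + (-3*¼)/2 = -2 + (½)*(-¾) = -2 - 3/8 = -19/8)
(n(5)*t(5))*(-97) = (6*(-19/8))*(-97) = -57/4*(-97) = 5529/4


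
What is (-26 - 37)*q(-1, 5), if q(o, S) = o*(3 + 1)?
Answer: 252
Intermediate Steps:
q(o, S) = 4*o (q(o, S) = o*4 = 4*o)
(-26 - 37)*q(-1, 5) = (-26 - 37)*(4*(-1)) = -63*(-4) = 252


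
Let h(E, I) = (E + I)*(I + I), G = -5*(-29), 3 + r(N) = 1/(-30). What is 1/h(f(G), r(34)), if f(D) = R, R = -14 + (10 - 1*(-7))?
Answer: 450/91 ≈ 4.9451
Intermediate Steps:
r(N) = -91/30 (r(N) = -3 + 1/(-30) = -3 - 1/30 = -91/30)
G = 145
R = 3 (R = -14 + (10 + 7) = -14 + 17 = 3)
f(D) = 3
h(E, I) = 2*I*(E + I) (h(E, I) = (E + I)*(2*I) = 2*I*(E + I))
1/h(f(G), r(34)) = 1/(2*(-91/30)*(3 - 91/30)) = 1/(2*(-91/30)*(-1/30)) = 1/(91/450) = 450/91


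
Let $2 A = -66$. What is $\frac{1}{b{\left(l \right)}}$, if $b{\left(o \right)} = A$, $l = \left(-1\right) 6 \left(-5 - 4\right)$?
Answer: $- \frac{1}{33} \approx -0.030303$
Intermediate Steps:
$A = -33$ ($A = \frac{1}{2} \left(-66\right) = -33$)
$l = 54$ ($l = - 6 \left(-5 - 4\right) = \left(-6\right) \left(-9\right) = 54$)
$b{\left(o \right)} = -33$
$\frac{1}{b{\left(l \right)}} = \frac{1}{-33} = - \frac{1}{33}$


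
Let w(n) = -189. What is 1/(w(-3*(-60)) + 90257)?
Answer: 1/90068 ≈ 1.1103e-5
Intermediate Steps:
1/(w(-3*(-60)) + 90257) = 1/(-189 + 90257) = 1/90068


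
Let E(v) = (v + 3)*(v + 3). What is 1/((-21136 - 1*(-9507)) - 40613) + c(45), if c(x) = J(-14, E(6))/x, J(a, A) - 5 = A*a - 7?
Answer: -19782319/783630 ≈ -25.244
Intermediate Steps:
E(v) = (3 + v)² (E(v) = (3 + v)*(3 + v) = (3 + v)²)
J(a, A) = -2 + A*a (J(a, A) = 5 + (A*a - 7) = 5 + (-7 + A*a) = -2 + A*a)
c(x) = -1136/x (c(x) = (-2 + (3 + 6)²*(-14))/x = (-2 + 9²*(-14))/x = (-2 + 81*(-14))/x = (-2 - 1134)/x = -1136/x)
1/((-21136 - 1*(-9507)) - 40613) + c(45) = 1/((-21136 - 1*(-9507)) - 40613) - 1136/45 = 1/((-21136 + 9507) - 40613) - 1136*1/45 = 1/(-11629 - 40613) - 1136/45 = 1/(-52242) - 1136/45 = -1/52242 - 1136/45 = -19782319/783630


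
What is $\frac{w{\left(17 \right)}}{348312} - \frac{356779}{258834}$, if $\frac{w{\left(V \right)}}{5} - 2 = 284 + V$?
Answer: $- \frac{20646378923}{15025831368} \approx -1.3741$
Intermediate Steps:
$w{\left(V \right)} = 1430 + 5 V$ ($w{\left(V \right)} = 10 + 5 \left(284 + V\right) = 10 + \left(1420 + 5 V\right) = 1430 + 5 V$)
$\frac{w{\left(17 \right)}}{348312} - \frac{356779}{258834} = \frac{1430 + 5 \cdot 17}{348312} - \frac{356779}{258834} = \left(1430 + 85\right) \frac{1}{348312} - \frac{356779}{258834} = 1515 \cdot \frac{1}{348312} - \frac{356779}{258834} = \frac{505}{116104} - \frac{356779}{258834} = - \frac{20646378923}{15025831368}$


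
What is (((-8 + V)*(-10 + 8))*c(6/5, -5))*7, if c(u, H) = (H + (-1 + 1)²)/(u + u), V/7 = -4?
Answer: -1050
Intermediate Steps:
V = -28 (V = 7*(-4) = -28)
c(u, H) = H/(2*u) (c(u, H) = (H + 0²)/((2*u)) = (H + 0)*(1/(2*u)) = H*(1/(2*u)) = H/(2*u))
(((-8 + V)*(-10 + 8))*c(6/5, -5))*7 = (((-8 - 28)*(-10 + 8))*((½)*(-5)/(6/5)))*7 = ((-36*(-2))*((½)*(-5)/(6*(⅕))))*7 = (72*((½)*(-5)/(6/5)))*7 = (72*((½)*(-5)*(⅚)))*7 = (72*(-25/12))*7 = -150*7 = -1050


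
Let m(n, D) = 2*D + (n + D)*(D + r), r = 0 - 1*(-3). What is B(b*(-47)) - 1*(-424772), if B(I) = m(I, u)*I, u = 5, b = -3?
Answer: 590870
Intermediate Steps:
r = 3 (r = 0 + 3 = 3)
m(n, D) = 2*D + (3 + D)*(D + n) (m(n, D) = 2*D + (n + D)*(D + 3) = 2*D + (D + n)*(3 + D) = 2*D + (3 + D)*(D + n))
B(I) = I*(50 + 8*I) (B(I) = (5² + 3*I + 5*5 + 5*I)*I = (25 + 3*I + 25 + 5*I)*I = (50 + 8*I)*I = I*(50 + 8*I))
B(b*(-47)) - 1*(-424772) = 2*(-3*(-47))*(25 + 4*(-3*(-47))) - 1*(-424772) = 2*141*(25 + 4*141) + 424772 = 2*141*(25 + 564) + 424772 = 2*141*589 + 424772 = 166098 + 424772 = 590870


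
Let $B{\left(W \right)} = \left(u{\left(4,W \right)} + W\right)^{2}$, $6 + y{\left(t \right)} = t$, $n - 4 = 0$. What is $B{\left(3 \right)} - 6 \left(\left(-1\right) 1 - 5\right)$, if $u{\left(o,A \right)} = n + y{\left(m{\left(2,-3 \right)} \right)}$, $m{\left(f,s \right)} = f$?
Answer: $45$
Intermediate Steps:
$n = 4$ ($n = 4 + 0 = 4$)
$y{\left(t \right)} = -6 + t$
$u{\left(o,A \right)} = 0$ ($u{\left(o,A \right)} = 4 + \left(-6 + 2\right) = 4 - 4 = 0$)
$B{\left(W \right)} = W^{2}$ ($B{\left(W \right)} = \left(0 + W\right)^{2} = W^{2}$)
$B{\left(3 \right)} - 6 \left(\left(-1\right) 1 - 5\right) = 3^{2} - 6 \left(\left(-1\right) 1 - 5\right) = 9 - 6 \left(-1 - 5\right) = 9 - -36 = 9 + 36 = 45$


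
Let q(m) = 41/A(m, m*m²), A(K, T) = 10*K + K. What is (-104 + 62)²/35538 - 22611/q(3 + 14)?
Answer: -25043954157/242843 ≈ -1.0313e+5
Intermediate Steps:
A(K, T) = 11*K
q(m) = 41/(11*m) (q(m) = 41/((11*m)) = 41*(1/(11*m)) = 41/(11*m))
(-104 + 62)²/35538 - 22611/q(3 + 14) = (-104 + 62)²/35538 - 22611/(41/(11*(3 + 14))) = (-42)²*(1/35538) - 22611/((41/11)/17) = 1764*(1/35538) - 22611/((41/11)*(1/17)) = 294/5923 - 22611/41/187 = 294/5923 - 22611*187/41 = 294/5923 - 4228257/41 = -25043954157/242843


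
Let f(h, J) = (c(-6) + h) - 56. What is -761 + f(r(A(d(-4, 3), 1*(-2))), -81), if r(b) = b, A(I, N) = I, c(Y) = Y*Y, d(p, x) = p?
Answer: -785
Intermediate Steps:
c(Y) = Y**2
f(h, J) = -20 + h (f(h, J) = ((-6)**2 + h) - 56 = (36 + h) - 56 = -20 + h)
-761 + f(r(A(d(-4, 3), 1*(-2))), -81) = -761 + (-20 - 4) = -761 - 24 = -785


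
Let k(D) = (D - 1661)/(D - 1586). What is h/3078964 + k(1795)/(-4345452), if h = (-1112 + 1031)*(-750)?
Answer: 3448294068739/174769591674447 ≈ 0.019731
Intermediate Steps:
h = 60750 (h = -81*(-750) = 60750)
k(D) = (-1661 + D)/(-1586 + D)
h/3078964 + k(1795)/(-4345452) = 60750/3078964 + ((-1661 + 1795)/(-1586 + 1795))/(-4345452) = 60750*(1/3078964) + (134/209)*(-1/4345452) = 30375/1539482 + ((1/209)*134)*(-1/4345452) = 30375/1539482 + (134/209)*(-1/4345452) = 30375/1539482 - 67/454099734 = 3448294068739/174769591674447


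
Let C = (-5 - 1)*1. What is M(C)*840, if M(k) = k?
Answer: -5040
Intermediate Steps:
C = -6 (C = -6*1 = -6)
M(C)*840 = -6*840 = -5040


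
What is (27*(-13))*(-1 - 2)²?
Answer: -3159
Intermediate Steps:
(27*(-13))*(-1 - 2)² = -351*(-3)² = -351*9 = -3159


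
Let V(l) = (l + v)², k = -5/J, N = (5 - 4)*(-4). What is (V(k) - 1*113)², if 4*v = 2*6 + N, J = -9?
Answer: 74373376/6561 ≈ 11336.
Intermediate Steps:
N = -4 (N = 1*(-4) = -4)
v = 2 (v = (2*6 - 4)/4 = (12 - 4)/4 = (¼)*8 = 2)
k = 5/9 (k = -5/(-9) = -5*(-⅑) = 5/9 ≈ 0.55556)
V(l) = (2 + l)² (V(l) = (l + 2)² = (2 + l)²)
(V(k) - 1*113)² = ((2 + 5/9)² - 1*113)² = ((23/9)² - 113)² = (529/81 - 113)² = (-8624/81)² = 74373376/6561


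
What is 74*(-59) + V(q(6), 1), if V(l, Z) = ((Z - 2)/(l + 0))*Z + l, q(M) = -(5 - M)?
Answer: -4366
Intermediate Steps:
q(M) = -5 + M
V(l, Z) = l + Z*(-2 + Z)/l (V(l, Z) = ((-2 + Z)/l)*Z + l = Z*(-2 + Z)/l + l = l + Z*(-2 + Z)/l)
74*(-59) + V(q(6), 1) = 74*(-59) + (1² + (-5 + 6)² - 2*1)/(-5 + 6) = -4366 + (1 + 1² - 2)/1 = -4366 + 1*(1 + 1 - 2) = -4366 + 1*0 = -4366 + 0 = -4366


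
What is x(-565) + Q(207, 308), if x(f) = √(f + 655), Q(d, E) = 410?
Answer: 410 + 3*√10 ≈ 419.49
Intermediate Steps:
x(f) = √(655 + f)
x(-565) + Q(207, 308) = √(655 - 565) + 410 = √90 + 410 = 3*√10 + 410 = 410 + 3*√10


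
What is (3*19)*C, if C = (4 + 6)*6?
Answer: 3420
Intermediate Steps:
C = 60 (C = 10*6 = 60)
(3*19)*C = (3*19)*60 = 57*60 = 3420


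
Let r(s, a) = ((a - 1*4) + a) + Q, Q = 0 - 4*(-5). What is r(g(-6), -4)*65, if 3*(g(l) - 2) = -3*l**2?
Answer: 520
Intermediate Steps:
g(l) = 2 - l**2 (g(l) = 2 + (-3*l**2)/3 = 2 - l**2)
Q = 20 (Q = 0 + 20 = 20)
r(s, a) = 16 + 2*a (r(s, a) = ((a - 1*4) + a) + 20 = ((a - 4) + a) + 20 = ((-4 + a) + a) + 20 = (-4 + 2*a) + 20 = 16 + 2*a)
r(g(-6), -4)*65 = (16 + 2*(-4))*65 = (16 - 8)*65 = 8*65 = 520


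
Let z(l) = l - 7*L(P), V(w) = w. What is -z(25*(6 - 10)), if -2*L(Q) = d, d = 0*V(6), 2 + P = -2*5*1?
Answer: 100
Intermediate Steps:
P = -12 (P = -2 - 2*5*1 = -2 - 10*1 = -2 - 10 = -12)
d = 0 (d = 0*6 = 0)
L(Q) = 0 (L(Q) = -1/2*0 = 0)
z(l) = l (z(l) = l - 7*0 = l + 0 = l)
-z(25*(6 - 10)) = -25*(6 - 10) = -25*(-4) = -1*(-100) = 100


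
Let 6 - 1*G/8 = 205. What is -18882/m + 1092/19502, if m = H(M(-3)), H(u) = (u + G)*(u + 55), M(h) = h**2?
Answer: 17102481/70563808 ≈ 0.24237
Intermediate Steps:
G = -1592 (G = 48 - 8*205 = 48 - 1640 = -1592)
H(u) = (-1592 + u)*(55 + u) (H(u) = (u - 1592)*(u + 55) = (-1592 + u)*(55 + u))
m = -101312 (m = -87560 + ((-3)**2)**2 - 1537*(-3)**2 = -87560 + 9**2 - 1537*9 = -87560 + 81 - 13833 = -101312)
-18882/m + 1092/19502 = -18882/(-101312) + 1092/19502 = -18882*(-1/101312) + 1092*(1/19502) = 9441/50656 + 78/1393 = 17102481/70563808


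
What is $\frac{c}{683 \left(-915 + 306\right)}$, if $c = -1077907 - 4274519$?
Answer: $\frac{1784142}{138649} \approx 12.868$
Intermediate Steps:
$c = -5352426$
$\frac{c}{683 \left(-915 + 306\right)} = - \frac{5352426}{683 \left(-915 + 306\right)} = - \frac{5352426}{683 \left(-609\right)} = - \frac{5352426}{-415947} = \left(-5352426\right) \left(- \frac{1}{415947}\right) = \frac{1784142}{138649}$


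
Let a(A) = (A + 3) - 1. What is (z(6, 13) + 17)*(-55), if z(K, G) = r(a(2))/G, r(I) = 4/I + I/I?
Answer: -12265/13 ≈ -943.46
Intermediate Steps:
a(A) = 2 + A (a(A) = (3 + A) - 1 = 2 + A)
r(I) = 1 + 4/I (r(I) = 4/I + 1 = 1 + 4/I)
z(K, G) = 2/G (z(K, G) = ((4 + (2 + 2))/(2 + 2))/G = ((4 + 4)/4)/G = ((¼)*8)/G = 2/G)
(z(6, 13) + 17)*(-55) = (2/13 + 17)*(-55) = (223/13)*(-55) = -12265/13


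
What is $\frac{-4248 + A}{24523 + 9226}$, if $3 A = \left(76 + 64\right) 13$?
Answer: $- \frac{10924}{101247} \approx -0.10789$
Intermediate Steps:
$A = \frac{1820}{3}$ ($A = \frac{\left(76 + 64\right) 13}{3} = \frac{140 \cdot 13}{3} = \frac{1}{3} \cdot 1820 = \frac{1820}{3} \approx 606.67$)
$\frac{-4248 + A}{24523 + 9226} = \frac{-4248 + \frac{1820}{3}}{24523 + 9226} = - \frac{10924}{3 \cdot 33749} = \left(- \frac{10924}{3}\right) \frac{1}{33749} = - \frac{10924}{101247}$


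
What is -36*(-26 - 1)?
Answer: 972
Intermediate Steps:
-36*(-26 - 1) = -36*(-27) = 972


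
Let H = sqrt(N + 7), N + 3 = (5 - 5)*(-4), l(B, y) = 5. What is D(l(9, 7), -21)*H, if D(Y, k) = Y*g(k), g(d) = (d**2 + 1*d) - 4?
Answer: 4160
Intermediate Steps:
g(d) = -4 + d + d**2 (g(d) = (d**2 + d) - 4 = (d + d**2) - 4 = -4 + d + d**2)
N = -3 (N = -3 + (5 - 5)*(-4) = -3 + 0*(-4) = -3 + 0 = -3)
D(Y, k) = Y*(-4 + k + k**2)
H = 2 (H = sqrt(-3 + 7) = sqrt(4) = 2)
D(l(9, 7), -21)*H = (5*(-4 - 21 + (-21)**2))*2 = (5*(-4 - 21 + 441))*2 = (5*416)*2 = 2080*2 = 4160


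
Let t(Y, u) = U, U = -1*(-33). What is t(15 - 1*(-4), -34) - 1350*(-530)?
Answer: 715533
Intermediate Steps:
U = 33
t(Y, u) = 33
t(15 - 1*(-4), -34) - 1350*(-530) = 33 - 1350*(-530) = 33 + 715500 = 715533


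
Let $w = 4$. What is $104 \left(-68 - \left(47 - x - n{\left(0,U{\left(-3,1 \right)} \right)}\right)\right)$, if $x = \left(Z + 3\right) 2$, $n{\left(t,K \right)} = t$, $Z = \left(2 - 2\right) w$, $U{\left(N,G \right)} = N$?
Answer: $-11336$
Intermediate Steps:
$Z = 0$ ($Z = \left(2 - 2\right) 4 = 0 \cdot 4 = 0$)
$x = 6$ ($x = \left(0 + 3\right) 2 = 3 \cdot 2 = 6$)
$104 \left(-68 - \left(47 - x - n{\left(0,U{\left(-3,1 \right)} \right)}\right)\right) = 104 \left(-68 + \left(\left(6 + 0\right) - 47\right)\right) = 104 \left(-68 + \left(6 - 47\right)\right) = 104 \left(-68 - 41\right) = 104 \left(-109\right) = -11336$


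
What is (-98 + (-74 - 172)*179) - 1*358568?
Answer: -402700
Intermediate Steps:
(-98 + (-74 - 172)*179) - 1*358568 = (-98 - 246*179) - 358568 = (-98 - 44034) - 358568 = -44132 - 358568 = -402700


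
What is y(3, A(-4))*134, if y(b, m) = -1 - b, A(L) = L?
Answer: -536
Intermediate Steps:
y(3, A(-4))*134 = (-1 - 1*3)*134 = (-1 - 3)*134 = -4*134 = -536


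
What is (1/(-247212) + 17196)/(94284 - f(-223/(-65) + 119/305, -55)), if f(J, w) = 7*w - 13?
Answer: 4251057551/23406526584 ≈ 0.18162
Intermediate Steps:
f(J, w) = -13 + 7*w
(1/(-247212) + 17196)/(94284 - f(-223/(-65) + 119/305, -55)) = (1/(-247212) + 17196)/(94284 - (-13 + 7*(-55))) = (-1/247212 + 17196)/(94284 - (-13 - 385)) = 4251057551/(247212*(94284 - 1*(-398))) = 4251057551/(247212*(94284 + 398)) = (4251057551/247212)/94682 = (4251057551/247212)*(1/94682) = 4251057551/23406526584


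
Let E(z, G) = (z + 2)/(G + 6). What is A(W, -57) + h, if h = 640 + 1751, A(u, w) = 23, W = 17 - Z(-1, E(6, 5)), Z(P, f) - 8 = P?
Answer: 2414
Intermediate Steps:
E(z, G) = (2 + z)/(6 + G)
Z(P, f) = 8 + P
W = 10 (W = 17 - (8 - 1) = 17 - 1*7 = 17 - 7 = 10)
h = 2391
A(W, -57) + h = 23 + 2391 = 2414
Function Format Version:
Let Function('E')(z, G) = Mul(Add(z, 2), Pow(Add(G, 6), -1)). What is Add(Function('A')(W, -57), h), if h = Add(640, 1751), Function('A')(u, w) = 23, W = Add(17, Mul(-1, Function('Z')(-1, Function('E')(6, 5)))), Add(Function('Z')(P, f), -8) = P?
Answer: 2414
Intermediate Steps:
Function('E')(z, G) = Mul(Pow(Add(6, G), -1), Add(2, z)) (Function('E')(z, G) = Mul(Add(2, z), Pow(Add(6, G), -1)) = Mul(Pow(Add(6, G), -1), Add(2, z)))
Function('Z')(P, f) = Add(8, P)
W = 10 (W = Add(17, Mul(-1, Add(8, -1))) = Add(17, Mul(-1, 7)) = Add(17, -7) = 10)
h = 2391
Add(Function('A')(W, -57), h) = Add(23, 2391) = 2414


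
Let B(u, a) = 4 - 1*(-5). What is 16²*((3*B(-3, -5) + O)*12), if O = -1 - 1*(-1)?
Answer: 82944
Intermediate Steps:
O = 0 (O = -1 + 1 = 0)
B(u, a) = 9 (B(u, a) = 4 + 5 = 9)
16²*((3*B(-3, -5) + O)*12) = 16²*((3*9 + 0)*12) = 256*((27 + 0)*12) = 256*(27*12) = 256*324 = 82944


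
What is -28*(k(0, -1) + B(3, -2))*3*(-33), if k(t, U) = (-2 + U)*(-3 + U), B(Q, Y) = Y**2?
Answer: 44352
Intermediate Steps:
k(t, U) = (-3 + U)*(-2 + U)
-28*(k(0, -1) + B(3, -2))*3*(-33) = -28*((6 + (-1)**2 - 5*(-1)) + (-2)**2)*3*(-33) = -28*((6 + 1 + 5) + 4)*3*(-33) = -28*(12 + 4)*3*(-33) = -448*3*(-33) = -28*48*(-33) = -1344*(-33) = 44352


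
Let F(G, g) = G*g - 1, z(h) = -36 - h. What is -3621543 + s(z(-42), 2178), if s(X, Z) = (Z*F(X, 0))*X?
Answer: -3634611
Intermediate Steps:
F(G, g) = -1 + G*g
s(X, Z) = -X*Z (s(X, Z) = (Z*(-1 + X*0))*X = (Z*(-1 + 0))*X = (Z*(-1))*X = (-Z)*X = -X*Z)
-3621543 + s(z(-42), 2178) = -3621543 - 1*(-36 - 1*(-42))*2178 = -3621543 - 1*(-36 + 42)*2178 = -3621543 - 1*6*2178 = -3621543 - 13068 = -3634611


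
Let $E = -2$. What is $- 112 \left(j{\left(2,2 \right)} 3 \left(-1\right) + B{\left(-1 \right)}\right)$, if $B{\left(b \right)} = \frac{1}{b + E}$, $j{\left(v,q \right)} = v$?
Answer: $\frac{2128}{3} \approx 709.33$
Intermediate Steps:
$B{\left(b \right)} = \frac{1}{-2 + b}$ ($B{\left(b \right)} = \frac{1}{b - 2} = \frac{1}{-2 + b}$)
$- 112 \left(j{\left(2,2 \right)} 3 \left(-1\right) + B{\left(-1 \right)}\right) = - 112 \left(2 \cdot 3 \left(-1\right) + \frac{1}{-2 - 1}\right) = - 112 \left(6 \left(-1\right) + \frac{1}{-3}\right) = - 112 \left(-6 - \frac{1}{3}\right) = \left(-112\right) \left(- \frac{19}{3}\right) = \frac{2128}{3}$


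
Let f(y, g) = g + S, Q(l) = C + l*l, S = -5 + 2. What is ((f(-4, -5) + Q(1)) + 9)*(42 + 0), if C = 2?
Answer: 168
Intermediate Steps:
S = -3
Q(l) = 2 + l**2 (Q(l) = 2 + l*l = 2 + l**2)
f(y, g) = -3 + g (f(y, g) = g - 3 = -3 + g)
((f(-4, -5) + Q(1)) + 9)*(42 + 0) = (((-3 - 5) + (2 + 1**2)) + 9)*(42 + 0) = ((-8 + (2 + 1)) + 9)*42 = ((-8 + 3) + 9)*42 = (-5 + 9)*42 = 4*42 = 168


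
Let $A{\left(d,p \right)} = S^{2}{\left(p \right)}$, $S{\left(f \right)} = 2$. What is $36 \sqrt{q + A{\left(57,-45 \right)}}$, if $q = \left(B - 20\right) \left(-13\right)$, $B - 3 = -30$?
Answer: $36 \sqrt{615} \approx 892.77$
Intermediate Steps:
$B = -27$ ($B = 3 - 30 = -27$)
$A{\left(d,p \right)} = 4$ ($A{\left(d,p \right)} = 2^{2} = 4$)
$q = 611$ ($q = \left(-27 - 20\right) \left(-13\right) = \left(-47\right) \left(-13\right) = 611$)
$36 \sqrt{q + A{\left(57,-45 \right)}} = 36 \sqrt{611 + 4} = 36 \sqrt{615}$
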